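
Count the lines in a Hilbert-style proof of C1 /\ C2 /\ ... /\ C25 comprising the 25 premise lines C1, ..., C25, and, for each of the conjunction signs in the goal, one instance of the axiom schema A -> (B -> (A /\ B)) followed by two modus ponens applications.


Conjoining 25 premises:
- 25 premise lines
- the goal has 24 conjunction signs; each costs 1 axiom instance + 2 MP = 3 lines: 3 * 24 = 72
Total = 25 + 72 = 97 lines.

97


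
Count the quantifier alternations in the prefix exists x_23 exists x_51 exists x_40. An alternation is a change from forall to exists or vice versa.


Walk the prefix and count type changes:
  position 1: exists -> exists
  position 2: exists -> exists
Total alternations = 0

0


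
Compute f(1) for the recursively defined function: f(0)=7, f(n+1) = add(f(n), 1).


f(0) = 7
f(1) = add(f(0), 1) = add(7, 1) = 8


8


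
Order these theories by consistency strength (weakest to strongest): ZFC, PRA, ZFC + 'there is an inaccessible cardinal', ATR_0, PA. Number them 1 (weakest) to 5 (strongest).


Ordering by consistency strength:
1. PRA
2. PA
3. ATR_0
4. ZFC
5. ZFC + 'there is an inaccessible cardinal'


ZFC=4, PRA=1, ZFC + 'there is an inaccessible cardinal'=5, ATR_0=3, PA=2


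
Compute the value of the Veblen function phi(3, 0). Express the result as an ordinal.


phi(3, 0):
phi(3, beta) = eta_beta (the beta-th eta number, fixed point of zeta).
phi(3, 0) = eta_0

eta_0


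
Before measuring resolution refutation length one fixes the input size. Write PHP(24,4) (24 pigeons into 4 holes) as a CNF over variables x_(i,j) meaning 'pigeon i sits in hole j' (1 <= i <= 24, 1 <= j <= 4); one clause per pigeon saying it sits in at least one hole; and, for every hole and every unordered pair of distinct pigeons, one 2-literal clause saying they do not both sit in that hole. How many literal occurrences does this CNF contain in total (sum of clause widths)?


PHP(24,4): 24 pigeons, 4 holes, 24*4 = 96 variables.
- pigeon clauses: one per pigeon -> 24 clauses of width 4 -> 96 literals
- hole clauses: 4 holes * C(24,2) = 4 * 276 -> 1104 clauses of width 2 -> 2208 literals
Total literal occurrences = 96 + 2208 = 2304

2304


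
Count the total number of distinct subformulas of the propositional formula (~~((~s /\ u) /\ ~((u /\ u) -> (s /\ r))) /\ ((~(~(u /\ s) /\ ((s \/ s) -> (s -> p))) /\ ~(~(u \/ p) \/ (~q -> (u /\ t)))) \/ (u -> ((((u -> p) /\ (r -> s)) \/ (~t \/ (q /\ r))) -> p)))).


Formula: (~~((~s /\ u) /\ ~((u /\ u) -> (s /\ r))) /\ ((~(~(u /\ s) /\ ((s \/ s) -> (s -> p))) /\ ~(~(u \/ p) \/ (~q -> (u /\ t)))) \/ (u -> ((((u -> p) /\ (r -> s)) \/ (~t \/ (q /\ r))) -> p))))
Subformulas found:
  1. r
  2. p
  3. q
  4. u
  5. s
  6. t
  7. ~t
  8. ~s
  9. ~q
  10. (u -> p)
  11. (s \/ s)
  12. (u /\ t)
  13. (s /\ r)
  14. (s -> p)
  15. (u /\ s)
  16. (u /\ u)
  17. (q /\ r)
  18. (u \/ p)
  19. (r -> s)
  20. ~(u \/ p)
  21. (~s /\ u)
  22. ~(u /\ s)
  23. (~q -> (u /\ t))
  24. (~t \/ (q /\ r))
  25. ((u /\ u) -> (s /\ r))
  26. ((u -> p) /\ (r -> s))
  27. ((s \/ s) -> (s -> p))
  28. ~((u /\ u) -> (s /\ r))
  29. (~(u \/ p) \/ (~q -> (u /\ t)))
  30. ~(~(u \/ p) \/ (~q -> (u /\ t)))
  31. (~(u /\ s) /\ ((s \/ s) -> (s -> p)))
  32. ((~s /\ u) /\ ~((u /\ u) -> (s /\ r)))
  33. ~(~(u /\ s) /\ ((s \/ s) -> (s -> p)))
  34. ~((~s /\ u) /\ ~((u /\ u) -> (s /\ r)))
  35. ~~((~s /\ u) /\ ~((u /\ u) -> (s /\ r)))
  36. (((u -> p) /\ (r -> s)) \/ (~t \/ (q /\ r)))
  37. ((((u -> p) /\ (r -> s)) \/ (~t \/ (q /\ r))) -> p)
  38. (u -> ((((u -> p) /\ (r -> s)) \/ (~t \/ (q /\ r))) -> p))
  39. (~(~(u /\ s) /\ ((s \/ s) -> (s -> p))) /\ ~(~(u \/ p) \/ (~q -> (u /\ t))))
  40. ((~(~(u /\ s) /\ ((s \/ s) -> (s -> p))) /\ ~(~(u \/ p) \/ (~q -> (u /\ t)))) \/ (u -> ((((u -> p) /\ (r -> s)) \/ (~t \/ (q /\ r))) -> p)))
  41. (~~((~s /\ u) /\ ~((u /\ u) -> (s /\ r))) /\ ((~(~(u /\ s) /\ ((s \/ s) -> (s -> p))) /\ ~(~(u \/ p) \/ (~q -> (u /\ t)))) \/ (u -> ((((u -> p) /\ (r -> s)) \/ (~t \/ (q /\ r))) -> p))))
Total distinct subformulas = 41

41


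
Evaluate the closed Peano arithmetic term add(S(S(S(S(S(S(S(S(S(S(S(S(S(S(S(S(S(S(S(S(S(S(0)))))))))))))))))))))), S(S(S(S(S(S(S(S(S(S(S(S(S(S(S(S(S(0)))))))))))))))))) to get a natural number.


add(S^22(0), S^17(0)):
S^22(0) = 22
S^17(0) = 17
22 + 17 = 39

39


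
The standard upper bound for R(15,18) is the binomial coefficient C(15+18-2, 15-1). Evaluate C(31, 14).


R(15,18) <= C(15+18-2, 15-1) = C(31, 14)
C(31, 14) = 31! / (14! * 17!)
= 265182525

265182525


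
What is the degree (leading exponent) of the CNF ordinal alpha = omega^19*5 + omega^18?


CNF: omega^19*5 + omega^18
The leading term is omega^19*5, which has exponent 19.

19


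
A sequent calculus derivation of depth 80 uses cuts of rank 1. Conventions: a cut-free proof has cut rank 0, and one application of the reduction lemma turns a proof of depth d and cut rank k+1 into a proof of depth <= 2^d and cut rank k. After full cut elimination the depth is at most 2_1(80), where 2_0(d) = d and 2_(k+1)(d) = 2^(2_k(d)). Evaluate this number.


Each rank reduction sends depth d to at most 2^d; cut rank r needs r reductions.
2_0(80) = 80
2_1(80) = 2^80 = 1208925819614629174706176
Cut-free depth bound = 1208925819614629174706176

1208925819614629174706176


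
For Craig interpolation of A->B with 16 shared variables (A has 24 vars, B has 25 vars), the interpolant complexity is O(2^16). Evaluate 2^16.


Shared atoms = 16
Craig interpolant size bound = 2^16
= 65536

65536


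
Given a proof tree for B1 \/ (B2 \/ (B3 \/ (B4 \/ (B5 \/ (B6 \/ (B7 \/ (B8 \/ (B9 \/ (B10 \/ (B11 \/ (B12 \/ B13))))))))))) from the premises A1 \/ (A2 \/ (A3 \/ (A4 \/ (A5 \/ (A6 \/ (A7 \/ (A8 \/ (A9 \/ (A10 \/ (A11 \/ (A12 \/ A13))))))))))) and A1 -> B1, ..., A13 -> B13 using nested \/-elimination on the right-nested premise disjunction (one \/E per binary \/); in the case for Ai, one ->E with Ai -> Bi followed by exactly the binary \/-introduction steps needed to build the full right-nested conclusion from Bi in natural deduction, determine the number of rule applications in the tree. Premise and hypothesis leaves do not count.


Constructive dilemma with 13 branches, all disjunctions right-nested:
- \/E: the premise has 12 binary \/, each eliminated once: 12 nodes.
- ->E: one per case (Ai with Ai -> Bi gives Bi): 13 nodes.
- \/I: in case i < n, Bi needs 1 step to form Bi \/ (B(i+1) \/ ...) and then i-1 steps to prepend B(i-1), ..., B1, i.e. i steps; in case i = n, B13 needs 12 prepend steps.
  \/I total = (1 + 2 + ... + 12) + 12 = 78 + 12 = 90 nodes.
Total = 12 + 13 + 90 = 115

115


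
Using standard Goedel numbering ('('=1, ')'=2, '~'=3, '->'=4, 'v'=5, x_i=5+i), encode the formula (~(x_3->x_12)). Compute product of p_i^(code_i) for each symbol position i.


Formula: (~(x_3->x_12))
Symbol codes: [1, 3, 1, 8, 4, 17, 2, 2]
Primes: [2, 3, 5, 7, 11, 13, 17, 19]
p_1^1 = 2^1 = 2
p_2^3 = 3^3 = 27
p_3^1 = 5^1 = 5
p_4^8 = 7^8 = 5764801
p_5^4 = 11^4 = 14641
p_6^17 = 13^17 = 8650415919381337933
p_7^2 = 17^2 = 289
p_8^2 = 19^2 = 361
Product = 20566522204787426482014393745371609990

20566522204787426482014393745371609990


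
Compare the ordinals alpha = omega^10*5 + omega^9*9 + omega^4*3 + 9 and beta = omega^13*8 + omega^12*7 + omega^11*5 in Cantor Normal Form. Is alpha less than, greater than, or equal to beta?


Compare term by term from highest exponent:
alpha = omega^10*5 + omega^9*9 + omega^4*3 + 9
beta = omega^13*8 + omega^12*7 + omega^11*5
Term 1: alpha has omega^10*5, beta has omega^13*8
Term 2: alpha has omega^9*9, beta has omega^12*7
Term 3: alpha has omega^4*3, beta has omega^11*5
Term 4: alpha has omega^0*9, beta has omega^0*0
Result: alpha < beta

alpha < beta


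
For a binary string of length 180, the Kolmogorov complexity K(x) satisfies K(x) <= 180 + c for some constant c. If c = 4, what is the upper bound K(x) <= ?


K(x) <= |x| + c = 180 + 4 = 184

184


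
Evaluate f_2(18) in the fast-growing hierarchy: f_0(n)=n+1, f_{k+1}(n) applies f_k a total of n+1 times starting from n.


f_2(18) = f_1^19(18)
f_1(m) = 2m + 1.
Iterating: f_1^k(n) = 2^k*(n+1) - 1.
f_2(18) = 2^19*(18+1) - 1 = 524288*19 - 1 = 9961471

9961471


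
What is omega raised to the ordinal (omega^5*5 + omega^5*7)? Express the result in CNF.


omega^(omega^5*5 + omega^5*7):
Both terms of the exponent have the same exponent 5, so they merge: omega^5*5 + omega^5*7 = omega^5*(5+7) = omega^5*12.
omega raised to a CNF ordinal is a single CNF term: Result = omega^(omega^5*12)

omega^(omega^5*12)


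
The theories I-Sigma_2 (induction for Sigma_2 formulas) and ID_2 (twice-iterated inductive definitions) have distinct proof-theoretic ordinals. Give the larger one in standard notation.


Proof-theoretic ordinal of I-Sigma_2 (induction for Sigma_2 formulas): omega^(omega^omega)
Proof-theoretic ordinal of ID_2 (twice-iterated inductive definitions): psi_0(epsilon_{Omega_2+1})
Comparing: omega^(omega^omega) < psi_0(epsilon_{Omega_2+1}).
The larger ordinal is psi_0(epsilon_{Omega_2+1}) (from ID_2 (twice-iterated inductive definitions)).

psi_0(epsilon_{Omega_2+1})


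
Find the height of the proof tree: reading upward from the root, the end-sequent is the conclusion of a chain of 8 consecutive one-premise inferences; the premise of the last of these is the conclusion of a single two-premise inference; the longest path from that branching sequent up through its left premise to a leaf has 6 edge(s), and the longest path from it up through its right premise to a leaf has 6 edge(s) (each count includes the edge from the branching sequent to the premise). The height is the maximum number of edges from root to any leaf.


Longest path through the left premise: 6 edges (measured from the branching sequent)
Longest path through the right premise: 6 edges
Height of the subtree rooted at the branching sequent: max(6, 6) = 6
The branching sequent sits 8 edges above the root (the chain of one-premise inferences), so height = 6 + 8 = 14

14


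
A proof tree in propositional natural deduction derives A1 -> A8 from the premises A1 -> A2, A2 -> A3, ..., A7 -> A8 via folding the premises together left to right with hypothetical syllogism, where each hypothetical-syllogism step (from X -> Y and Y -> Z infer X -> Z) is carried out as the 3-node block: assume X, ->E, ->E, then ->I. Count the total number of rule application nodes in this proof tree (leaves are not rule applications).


There are 7 premises in the chain. The first HS step combines premises 1 and 2; each further premise needs one more HS step.
So 7 premises require 7 - 1 = 6 hypothetical-syllogism steps.
Each HS step uses 3 inference nodes (->E, ->E, ->I).
6 * 3 = 18 total inference nodes.

18


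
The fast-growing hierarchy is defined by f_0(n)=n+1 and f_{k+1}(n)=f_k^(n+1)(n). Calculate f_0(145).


f_0(145) = 145 + 1 = 146

146


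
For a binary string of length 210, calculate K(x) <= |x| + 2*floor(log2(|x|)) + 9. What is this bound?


floor(log2(210)) = 7
2 * 7 = 14
K(x) <= 210 + 14 + 9 = 233

233


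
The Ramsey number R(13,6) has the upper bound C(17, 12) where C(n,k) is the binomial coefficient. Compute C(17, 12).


R(13,6) <= C(13+6-2, 13-1) = C(17, 12)
C(17, 12) = 17! / (12! * 5!)
= 6188

6188


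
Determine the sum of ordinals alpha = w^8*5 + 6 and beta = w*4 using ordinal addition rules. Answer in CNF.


Ordinal addition (w^8*5 + 6) + w*4:
alpha's leading term has exponent 8 > beta's exponent 1, so it survives.
alpha's tail term has exponent 0 < beta's exponent 1, so it is absorbed by beta.
In ordinal addition, any term followed by a strictly larger-exponent term is absorbed.
Result = w^8*5 + w*4

w^8*5 + w*4


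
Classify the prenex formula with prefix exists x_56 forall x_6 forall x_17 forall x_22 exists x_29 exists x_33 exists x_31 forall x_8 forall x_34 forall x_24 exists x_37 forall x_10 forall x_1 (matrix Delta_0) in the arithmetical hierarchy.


Leading quantifier is exists, so the class is Sigma.
Number of quantifier blocks = alternations + 1 = 5 + 1 = 6.
Classification: Sigma_6

Sigma_6


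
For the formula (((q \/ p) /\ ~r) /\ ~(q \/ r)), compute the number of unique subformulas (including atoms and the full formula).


Formula: (((q \/ p) /\ ~r) /\ ~(q \/ r))
Subformulas found:
  1. q
  2. r
  3. p
  4. ~r
  5. (q \/ p)
  6. (q \/ r)
  7. ~(q \/ r)
  8. ((q \/ p) /\ ~r)
  9. (((q \/ p) /\ ~r) /\ ~(q \/ r))
Total distinct subformulas = 9

9


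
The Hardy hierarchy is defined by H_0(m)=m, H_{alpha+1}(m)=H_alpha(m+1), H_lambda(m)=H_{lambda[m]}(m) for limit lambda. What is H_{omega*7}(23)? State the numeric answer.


H_{omega*7}(23):
For the Hardy hierarchy, H_{omega*k}(n) = 2^k * n.
2^7 = 128.
128 * 23 = 2944

2944


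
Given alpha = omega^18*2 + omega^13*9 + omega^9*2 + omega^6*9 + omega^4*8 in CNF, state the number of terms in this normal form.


CNF: omega^18*2 + omega^13*9 + omega^9*2 + omega^6*9 + omega^4*8
Count the summands separated by '+':
  term 1: omega^18*2
  term 2: omega^13*9
  term 3: omega^9*2
  term 4: omega^6*9
  term 5: omega^4*8
Total terms = 5

5


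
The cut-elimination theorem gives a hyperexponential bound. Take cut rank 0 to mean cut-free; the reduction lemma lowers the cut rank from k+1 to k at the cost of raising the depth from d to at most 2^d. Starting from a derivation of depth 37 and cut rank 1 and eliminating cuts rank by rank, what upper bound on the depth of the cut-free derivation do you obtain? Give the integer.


Each rank reduction sends depth d to at most 2^d; cut rank r needs r reductions.
2_0(37) = 37
2_1(37) = 2^37 = 137438953472
Cut-free depth bound = 137438953472

137438953472


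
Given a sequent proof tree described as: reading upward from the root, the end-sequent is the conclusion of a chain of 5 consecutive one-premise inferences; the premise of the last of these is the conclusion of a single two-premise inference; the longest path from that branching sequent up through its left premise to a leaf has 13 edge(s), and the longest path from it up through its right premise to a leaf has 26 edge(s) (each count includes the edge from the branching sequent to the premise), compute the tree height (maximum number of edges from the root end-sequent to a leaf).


Longest path through the left premise: 13 edges (measured from the branching sequent)
Longest path through the right premise: 26 edges
Height of the subtree rooted at the branching sequent: max(13, 26) = 26
The branching sequent sits 5 edges above the root (the chain of one-premise inferences), so height = 26 + 5 = 31

31


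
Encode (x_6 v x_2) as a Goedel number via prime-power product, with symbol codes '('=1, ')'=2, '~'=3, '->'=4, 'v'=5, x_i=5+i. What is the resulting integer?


Formula: (x_6 v x_2)
Symbol codes: [1, 11, 5, 7, 2]
Primes: [2, 3, 5, 7, 11]
p_1^1 = 2^1 = 2
p_2^11 = 3^11 = 177147
p_3^5 = 5^5 = 3125
p_4^7 = 7^7 = 823543
p_5^2 = 11^2 = 121
Product = 110327929939631250

110327929939631250


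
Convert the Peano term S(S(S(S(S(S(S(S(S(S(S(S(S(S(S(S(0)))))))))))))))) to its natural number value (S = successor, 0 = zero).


Counting successors applied to 0:
16 applications of S to 0 = 16

16


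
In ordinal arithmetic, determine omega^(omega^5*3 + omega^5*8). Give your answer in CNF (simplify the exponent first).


omega^(omega^5*3 + omega^5*8):
Both terms of the exponent have the same exponent 5, so they merge: omega^5*3 + omega^5*8 = omega^5*(3+8) = omega^5*11.
omega raised to a CNF ordinal is a single CNF term: Result = omega^(omega^5*11)

omega^(omega^5*11)


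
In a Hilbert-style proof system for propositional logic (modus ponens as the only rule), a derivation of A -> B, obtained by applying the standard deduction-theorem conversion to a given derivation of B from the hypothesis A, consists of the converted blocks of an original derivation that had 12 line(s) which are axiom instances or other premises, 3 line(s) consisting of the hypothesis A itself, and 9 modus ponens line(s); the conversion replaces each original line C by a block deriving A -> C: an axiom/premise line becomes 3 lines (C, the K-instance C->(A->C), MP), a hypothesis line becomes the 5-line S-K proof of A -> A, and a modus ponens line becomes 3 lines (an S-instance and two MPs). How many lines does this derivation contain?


Deduction-theorem conversion, block by block:
- 12 axiom/premise lines -> 3 lines each = 36
- 3 hypothesis lines -> 5 lines each (identity proof A->A) = 15
- 9 MP lines -> 3 lines each (S-instance, MP, MP) = 27
Total = 36 + 15 + 27 = 78 lines.

78


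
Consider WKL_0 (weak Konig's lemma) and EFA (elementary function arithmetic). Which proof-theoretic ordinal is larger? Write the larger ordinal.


Proof-theoretic ordinal of WKL_0 (weak Konig's lemma): omega^omega
Proof-theoretic ordinal of EFA (elementary function arithmetic): omega^3
Comparing: omega^3 < omega^omega.
The larger ordinal is omega^omega (from WKL_0 (weak Konig's lemma)).

omega^omega


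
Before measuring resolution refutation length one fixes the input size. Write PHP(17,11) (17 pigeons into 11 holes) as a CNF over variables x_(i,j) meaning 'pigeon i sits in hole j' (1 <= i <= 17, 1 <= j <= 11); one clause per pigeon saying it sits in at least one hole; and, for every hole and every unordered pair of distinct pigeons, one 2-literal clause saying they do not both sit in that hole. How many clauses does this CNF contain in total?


PHP(17,11): 17 pigeons, 11 holes, 17*11 = 187 variables.
- pigeon clauses: one per pigeon -> 17 clauses
- hole clauses: 11 holes * C(17,2) = 11 * 136 -> 1496 clauses
Total clauses = 17 + 1496 = 1513

1513


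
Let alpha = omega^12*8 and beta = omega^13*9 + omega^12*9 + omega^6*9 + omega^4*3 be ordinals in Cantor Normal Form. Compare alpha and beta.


Compare term by term from highest exponent:
alpha = omega^12*8
beta = omega^13*9 + omega^12*9 + omega^6*9 + omega^4*3
Term 1: alpha has omega^12*8, beta has omega^13*9
Term 2: alpha has omega^0*0, beta has omega^12*9
Term 3: alpha has omega^0*0, beta has omega^6*9
Term 4: alpha has omega^0*0, beta has omega^4*3
Result: alpha < beta

alpha < beta


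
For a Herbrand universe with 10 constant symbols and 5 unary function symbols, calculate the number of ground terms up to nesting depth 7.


Herbrand terms by depth:
Depth 0: 10 constants
Depth 1: 50 new terms (running total: 60)
Depth 2: 250 new terms (running total: 310)
Depth 3: 1250 new terms (running total: 1560)
Depth 4: 6250 new terms (running total: 7810)
Depth 5: 31250 new terms (running total: 39060)
Depth 6: 156250 new terms (running total: 195310)
Depth 7: 781250 new terms (running total: 976560)
Total distinct ground terms = 976560

976560


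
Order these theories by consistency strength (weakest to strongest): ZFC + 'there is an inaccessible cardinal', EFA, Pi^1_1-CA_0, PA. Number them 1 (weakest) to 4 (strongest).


Ordering by consistency strength:
1. EFA
2. PA
3. Pi^1_1-CA_0
4. ZFC + 'there is an inaccessible cardinal'


ZFC + 'there is an inaccessible cardinal'=4, EFA=1, Pi^1_1-CA_0=3, PA=2


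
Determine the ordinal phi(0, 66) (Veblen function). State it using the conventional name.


phi(0, 66):
phi(0, beta) = omega^beta by definition.
phi(0, 66) = omega^66

omega^66


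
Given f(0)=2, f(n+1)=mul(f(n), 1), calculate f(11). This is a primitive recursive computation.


f(0) = 2
f(1) = mul(f(0), 1) = mul(2, 1) = 2
f(2) = mul(f(1), 1) = mul(2, 1) = 2
f(3) = mul(f(2), 1) = mul(2, 1) = 2
f(4) = mul(f(3), 1) = mul(2, 1) = 2
f(5) = mul(f(4), 1) = mul(2, 1) = 2
f(6) = mul(f(5), 1) = mul(2, 1) = 2
f(7) = mul(f(6), 1) = mul(2, 1) = 2
f(8) = mul(f(7), 1) = mul(2, 1) = 2
f(9) = mul(f(8), 1) = mul(2, 1) = 2
f(10) = mul(f(9), 1) = mul(2, 1) = 2
f(11) = mul(f(10), 1) = mul(2, 1) = 2


2


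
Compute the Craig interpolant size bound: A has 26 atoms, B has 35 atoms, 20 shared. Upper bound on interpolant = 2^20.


Shared atoms = 20
Craig interpolant size bound = 2^20
= 1048576

1048576


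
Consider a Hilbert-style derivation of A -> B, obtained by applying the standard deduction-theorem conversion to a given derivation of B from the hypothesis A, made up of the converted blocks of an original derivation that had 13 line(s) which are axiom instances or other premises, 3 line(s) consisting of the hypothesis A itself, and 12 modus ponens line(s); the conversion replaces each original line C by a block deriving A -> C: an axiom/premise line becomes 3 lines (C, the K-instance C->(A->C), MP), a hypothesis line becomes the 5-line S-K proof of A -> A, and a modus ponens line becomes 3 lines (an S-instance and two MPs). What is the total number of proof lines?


Deduction-theorem conversion, block by block:
- 13 axiom/premise lines -> 3 lines each = 39
- 3 hypothesis lines -> 5 lines each (identity proof A->A) = 15
- 12 MP lines -> 3 lines each (S-instance, MP, MP) = 36
Total = 39 + 15 + 36 = 90 lines.

90


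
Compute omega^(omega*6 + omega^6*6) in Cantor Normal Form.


omega^(omega*6 + omega^6*6):
In ordinal addition a term is absorbed by a following term of strictly larger exponent: 1 < 6, so omega*6 + omega^6*6 = omega^6*6.
omega raised to a CNF ordinal is a single CNF term: Result = omega^(omega^6*6)

omega^(omega^6*6)


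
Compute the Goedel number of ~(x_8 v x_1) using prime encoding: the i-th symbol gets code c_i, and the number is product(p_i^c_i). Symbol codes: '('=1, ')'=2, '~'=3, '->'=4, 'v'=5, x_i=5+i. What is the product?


Formula: ~(x_8 v x_1)
Symbol codes: [3, 1, 13, 5, 6, 2]
Primes: [2, 3, 5, 7, 11, 13]
p_1^3 = 2^3 = 8
p_2^1 = 3^1 = 3
p_3^13 = 5^13 = 1220703125
p_4^5 = 7^5 = 16807
p_5^6 = 11^6 = 1771561
p_6^2 = 13^2 = 169
Product = 147419289488173828125000

147419289488173828125000


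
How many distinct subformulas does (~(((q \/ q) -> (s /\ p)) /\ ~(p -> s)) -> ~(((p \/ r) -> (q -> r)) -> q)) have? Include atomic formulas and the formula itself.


Formula: (~(((q \/ q) -> (s /\ p)) /\ ~(p -> s)) -> ~(((p \/ r) -> (q -> r)) -> q))
Subformulas found:
  1. r
  2. q
  3. s
  4. p
  5. (p -> s)
  6. (s /\ p)
  7. (q -> r)
  8. (q \/ q)
  9. (p \/ r)
  10. ~(p -> s)
  11. ((p \/ r) -> (q -> r))
  12. ((q \/ q) -> (s /\ p))
  13. (((p \/ r) -> (q -> r)) -> q)
  14. ~(((p \/ r) -> (q -> r)) -> q)
  15. (((q \/ q) -> (s /\ p)) /\ ~(p -> s))
  16. ~(((q \/ q) -> (s /\ p)) /\ ~(p -> s))
  17. (~(((q \/ q) -> (s /\ p)) /\ ~(p -> s)) -> ~(((p \/ r) -> (q -> r)) -> q))
Total distinct subformulas = 17

17


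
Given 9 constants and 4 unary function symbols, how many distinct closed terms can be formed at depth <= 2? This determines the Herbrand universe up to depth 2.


Herbrand terms by depth:
Depth 0: 9 constants
Depth 1: 36 new terms (running total: 45)
Depth 2: 144 new terms (running total: 189)
Total distinct ground terms = 189

189


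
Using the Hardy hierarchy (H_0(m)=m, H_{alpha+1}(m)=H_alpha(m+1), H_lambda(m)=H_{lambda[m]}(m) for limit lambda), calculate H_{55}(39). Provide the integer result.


H_55(39):
For finite ordinals k, H_k(n) = n + k (each successor step adds 1).
H_55(39) = 39 + 55 = 94

94


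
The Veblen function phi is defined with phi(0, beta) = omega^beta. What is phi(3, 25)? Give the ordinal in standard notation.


phi(3, 25):
phi(3, beta) = eta_beta (the beta-th eta number, fixed point of zeta).
phi(3, 25) = eta_25

eta_25


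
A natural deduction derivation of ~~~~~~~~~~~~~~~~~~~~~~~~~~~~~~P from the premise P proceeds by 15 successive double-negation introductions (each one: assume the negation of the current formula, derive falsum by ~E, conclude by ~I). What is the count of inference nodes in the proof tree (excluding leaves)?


Each double-negation introduction (from C infer ~~C) uses 2 inference nodes: one ~E (C and ~C give falsum) and one ~I (discharge ~C).
15 double negations = 15 * 2 = 30 inference nodes.

30


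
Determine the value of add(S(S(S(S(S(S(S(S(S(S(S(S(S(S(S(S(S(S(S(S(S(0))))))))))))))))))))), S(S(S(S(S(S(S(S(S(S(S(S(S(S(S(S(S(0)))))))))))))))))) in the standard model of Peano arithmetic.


add(S^21(0), S^17(0)):
S^21(0) = 21
S^17(0) = 17
21 + 17 = 38

38


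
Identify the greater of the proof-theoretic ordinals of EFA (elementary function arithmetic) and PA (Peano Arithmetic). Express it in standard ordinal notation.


Proof-theoretic ordinal of EFA (elementary function arithmetic): omega^3
Proof-theoretic ordinal of PA (Peano Arithmetic): epsilon_0
Comparing: omega^3 < epsilon_0.
The larger ordinal is epsilon_0 (from PA (Peano Arithmetic)).

epsilon_0


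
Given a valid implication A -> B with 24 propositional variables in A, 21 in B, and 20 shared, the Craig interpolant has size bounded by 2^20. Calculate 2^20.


Shared atoms = 20
Craig interpolant size bound = 2^20
= 1048576

1048576


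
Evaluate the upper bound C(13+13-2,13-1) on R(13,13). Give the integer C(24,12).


R(13,13) <= C(13+13-2, 13-1) = C(24, 12)
C(24, 12) = 24! / (12! * 12!)
= 2704156

2704156


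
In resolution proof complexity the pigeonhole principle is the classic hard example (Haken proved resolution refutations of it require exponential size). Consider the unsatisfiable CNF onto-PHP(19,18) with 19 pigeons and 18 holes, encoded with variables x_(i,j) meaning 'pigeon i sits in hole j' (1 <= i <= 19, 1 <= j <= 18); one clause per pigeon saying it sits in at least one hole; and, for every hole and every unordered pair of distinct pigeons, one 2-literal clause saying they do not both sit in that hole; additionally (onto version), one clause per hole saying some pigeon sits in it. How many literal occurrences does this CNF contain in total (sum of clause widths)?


onto-PHP(19,18): 19 pigeons, 18 holes, 19*18 = 342 variables.
- pigeon clauses: one per pigeon -> 19 clauses of width 18 -> 342 literals
- hole clauses: 18 holes * C(19,2) = 18 * 171 -> 3078 clauses of width 2 -> 6156 literals
- onto clauses: one per hole -> 18 clauses of width 19 -> 342 literals
Total literal occurrences = 342 + 6156 + 342 = 6840

6840


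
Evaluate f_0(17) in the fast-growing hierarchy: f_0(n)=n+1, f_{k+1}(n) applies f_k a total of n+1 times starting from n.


f_0(17) = 17 + 1 = 18

18


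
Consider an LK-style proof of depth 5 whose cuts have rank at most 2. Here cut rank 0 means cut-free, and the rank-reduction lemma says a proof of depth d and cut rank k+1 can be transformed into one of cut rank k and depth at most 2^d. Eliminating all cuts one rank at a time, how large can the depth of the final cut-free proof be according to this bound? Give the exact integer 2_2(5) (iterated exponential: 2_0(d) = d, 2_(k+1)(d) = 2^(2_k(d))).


Each rank reduction sends depth d to at most 2^d; cut rank r needs r reductions.
2_0(5) = 5
2_1(5) = 2^5 = 32
2_2(5) = 2^32 = 4294967296
Cut-free depth bound = 4294967296

4294967296


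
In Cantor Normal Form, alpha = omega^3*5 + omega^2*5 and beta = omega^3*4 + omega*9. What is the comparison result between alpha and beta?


Compare term by term from highest exponent:
alpha = omega^3*5 + omega^2*5
beta = omega^3*4 + omega*9
Term 1: alpha has omega^3*5, beta has omega^3*4
Term 2: alpha has omega^2*5, beta has omega^1*9
Result: alpha > beta

alpha > beta


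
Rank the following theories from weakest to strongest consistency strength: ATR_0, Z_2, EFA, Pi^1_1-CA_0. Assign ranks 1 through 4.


Ordering by consistency strength:
1. EFA
2. ATR_0
3. Pi^1_1-CA_0
4. Z_2


ATR_0=2, Z_2=4, EFA=1, Pi^1_1-CA_0=3


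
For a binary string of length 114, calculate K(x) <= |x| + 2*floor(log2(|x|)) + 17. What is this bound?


floor(log2(114)) = 6
2 * 6 = 12
K(x) <= 114 + 12 + 17 = 143

143


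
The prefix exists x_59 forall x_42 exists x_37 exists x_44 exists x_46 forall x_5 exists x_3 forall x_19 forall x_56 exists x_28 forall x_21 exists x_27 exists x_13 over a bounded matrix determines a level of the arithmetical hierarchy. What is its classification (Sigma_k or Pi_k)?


Leading quantifier is exists, so the class is Sigma.
Number of quantifier blocks = alternations + 1 = 8 + 1 = 9.
Classification: Sigma_9

Sigma_9


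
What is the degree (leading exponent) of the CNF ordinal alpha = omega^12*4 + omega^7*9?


CNF: omega^12*4 + omega^7*9
The leading term is omega^12*4, which has exponent 12.

12


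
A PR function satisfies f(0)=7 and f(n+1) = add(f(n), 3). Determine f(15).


f(0) = 7
f(1) = add(f(0), 3) = add(7, 3) = 10
f(2) = add(f(1), 3) = add(10, 3) = 13
f(3) = add(f(2), 3) = add(13, 3) = 16
f(4) = add(f(3), 3) = add(16, 3) = 19
f(5) = add(f(4), 3) = add(19, 3) = 22
f(6) = add(f(5), 3) = add(22, 3) = 25
f(7) = add(f(6), 3) = add(25, 3) = 28
f(8) = add(f(7), 3) = add(28, 3) = 31
f(9) = add(f(8), 3) = add(31, 3) = 34
f(10) = add(f(9), 3) = add(34, 3) = 37
f(11) = add(f(10), 3) = add(37, 3) = 40
f(12) = add(f(11), 3) = add(40, 3) = 43
f(13) = add(f(12), 3) = add(43, 3) = 46
f(14) = add(f(13), 3) = add(46, 3) = 49
f(15) = add(f(14), 3) = add(49, 3) = 52


52


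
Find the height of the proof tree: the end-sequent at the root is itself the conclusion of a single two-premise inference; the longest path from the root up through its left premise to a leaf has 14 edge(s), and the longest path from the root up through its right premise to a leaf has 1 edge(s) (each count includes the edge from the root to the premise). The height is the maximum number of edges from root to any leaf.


Longest path through the left premise: 14 edges (measured from the branching sequent)
Longest path through the right premise: 1 edges
Height of the subtree rooted at the branching sequent: max(14, 1) = 14
The branching sequent is the root itself.
Total height = 14

14


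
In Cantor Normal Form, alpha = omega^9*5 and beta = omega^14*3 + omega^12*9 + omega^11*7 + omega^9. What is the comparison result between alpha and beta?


Compare term by term from highest exponent:
alpha = omega^9*5
beta = omega^14*3 + omega^12*9 + omega^11*7 + omega^9
Term 1: alpha has omega^9*5, beta has omega^14*3
Term 2: alpha has omega^0*0, beta has omega^12*9
Term 3: alpha has omega^0*0, beta has omega^11*7
Term 4: alpha has omega^0*0, beta has omega^9*1
Result: alpha < beta

alpha < beta


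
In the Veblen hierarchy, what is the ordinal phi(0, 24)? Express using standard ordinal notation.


phi(0, 24):
phi(0, beta) = omega^beta by definition.
phi(0, 24) = omega^24

omega^24


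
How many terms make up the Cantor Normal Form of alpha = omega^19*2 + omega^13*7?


CNF: omega^19*2 + omega^13*7
Count the summands separated by '+':
  term 1: omega^19*2
  term 2: omega^13*7
Total terms = 2

2


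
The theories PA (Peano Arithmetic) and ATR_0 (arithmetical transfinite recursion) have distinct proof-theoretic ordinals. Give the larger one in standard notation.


Proof-theoretic ordinal of PA (Peano Arithmetic): epsilon_0
Proof-theoretic ordinal of ATR_0 (arithmetical transfinite recursion): Gamma_0
Comparing: epsilon_0 < Gamma_0.
The larger ordinal is Gamma_0 (from ATR_0 (arithmetical transfinite recursion)).

Gamma_0


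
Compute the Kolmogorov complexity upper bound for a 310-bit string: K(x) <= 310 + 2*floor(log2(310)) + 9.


floor(log2(310)) = 8
2 * 8 = 16
K(x) <= 310 + 16 + 9 = 335

335


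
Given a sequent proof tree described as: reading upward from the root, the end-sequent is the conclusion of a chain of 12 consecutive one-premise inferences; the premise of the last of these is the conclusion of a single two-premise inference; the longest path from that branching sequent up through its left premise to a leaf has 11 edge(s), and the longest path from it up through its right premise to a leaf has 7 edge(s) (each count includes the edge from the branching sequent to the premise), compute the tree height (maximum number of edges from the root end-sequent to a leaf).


Longest path through the left premise: 11 edges (measured from the branching sequent)
Longest path through the right premise: 7 edges
Height of the subtree rooted at the branching sequent: max(11, 7) = 11
The branching sequent sits 12 edges above the root (the chain of one-premise inferences), so height = 11 + 12 = 23

23


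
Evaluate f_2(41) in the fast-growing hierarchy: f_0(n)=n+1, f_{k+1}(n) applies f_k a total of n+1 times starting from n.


f_2(41) = f_1^42(41)
f_1(m) = 2m + 1.
Iterating: f_1^k(n) = 2^k*(n+1) - 1.
f_2(41) = 2^42*(41+1) - 1 = 4398046511104*42 - 1 = 184717953466367

184717953466367


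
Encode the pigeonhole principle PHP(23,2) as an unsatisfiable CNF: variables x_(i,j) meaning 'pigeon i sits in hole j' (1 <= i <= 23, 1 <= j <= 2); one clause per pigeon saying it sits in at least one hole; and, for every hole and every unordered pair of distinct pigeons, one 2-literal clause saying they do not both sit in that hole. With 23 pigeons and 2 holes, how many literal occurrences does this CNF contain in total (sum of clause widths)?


PHP(23,2): 23 pigeons, 2 holes, 23*2 = 46 variables.
- pigeon clauses: one per pigeon -> 23 clauses of width 2 -> 46 literals
- hole clauses: 2 holes * C(23,2) = 2 * 253 -> 506 clauses of width 2 -> 1012 literals
Total literal occurrences = 46 + 1012 = 1058

1058


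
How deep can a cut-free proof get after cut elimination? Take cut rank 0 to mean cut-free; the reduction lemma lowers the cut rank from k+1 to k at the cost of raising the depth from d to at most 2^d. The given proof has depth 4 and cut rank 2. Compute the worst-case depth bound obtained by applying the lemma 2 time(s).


Each rank reduction sends depth d to at most 2^d; cut rank r needs r reductions.
2_0(4) = 4
2_1(4) = 2^4 = 16
2_2(4) = 2^16 = 65536
Cut-free depth bound = 65536

65536


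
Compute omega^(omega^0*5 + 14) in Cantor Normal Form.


omega^(omega^0*5 + 14):
omega^0 = 1, so the exponent is 5 + 14 = 19 (finite ordinal addition).
Result = omega^19, already a single CNF term.

omega^19


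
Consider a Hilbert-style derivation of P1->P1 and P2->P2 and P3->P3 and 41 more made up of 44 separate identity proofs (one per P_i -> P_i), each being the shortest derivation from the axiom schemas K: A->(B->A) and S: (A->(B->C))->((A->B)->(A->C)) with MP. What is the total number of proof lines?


The shortest proof of A->A from K and S in the Hilbert calculus has exactly 5 lines:
(1) K instance A->((A->A)->A), (2) S instance, (3) MP on 1,2, (4) K instance A->(A->A), (5) MP on 3,4.
For 44 independent identities: 44 * 5 = 220 lines total.

220


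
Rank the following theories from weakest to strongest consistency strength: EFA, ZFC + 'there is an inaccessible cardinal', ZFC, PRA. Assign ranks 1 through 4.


Ordering by consistency strength:
1. EFA
2. PRA
3. ZFC
4. ZFC + 'there is an inaccessible cardinal'


EFA=1, ZFC + 'there is an inaccessible cardinal'=4, ZFC=3, PRA=2


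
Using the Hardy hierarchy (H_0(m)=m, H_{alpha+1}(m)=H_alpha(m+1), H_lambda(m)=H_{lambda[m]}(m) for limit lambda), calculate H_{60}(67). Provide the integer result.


H_60(67):
For finite ordinals k, H_k(n) = n + k (each successor step adds 1).
H_60(67) = 67 + 60 = 127

127


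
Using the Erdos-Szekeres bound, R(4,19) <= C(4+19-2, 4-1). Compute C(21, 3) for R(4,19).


R(4,19) <= C(4+19-2, 4-1) = C(21, 3)
C(21, 3) = 21! / (3! * 18!)
= 1330

1330


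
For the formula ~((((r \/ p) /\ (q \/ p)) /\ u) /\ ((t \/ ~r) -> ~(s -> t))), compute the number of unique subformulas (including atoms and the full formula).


Formula: ~((((r \/ p) /\ (q \/ p)) /\ u) /\ ((t \/ ~r) -> ~(s -> t)))
Subformulas found:
  1. r
  2. p
  3. q
  4. u
  5. s
  6. t
  7. ~r
  8. (q \/ p)
  9. (r \/ p)
  10. (s -> t)
  11. ~(s -> t)
  12. (t \/ ~r)
  13. ((r \/ p) /\ (q \/ p))
  14. ((t \/ ~r) -> ~(s -> t))
  15. (((r \/ p) /\ (q \/ p)) /\ u)
  16. ((((r \/ p) /\ (q \/ p)) /\ u) /\ ((t \/ ~r) -> ~(s -> t)))
  17. ~((((r \/ p) /\ (q \/ p)) /\ u) /\ ((t \/ ~r) -> ~(s -> t)))
Total distinct subformulas = 17

17


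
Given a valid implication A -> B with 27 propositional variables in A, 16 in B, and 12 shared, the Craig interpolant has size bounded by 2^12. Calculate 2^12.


Shared atoms = 12
Craig interpolant size bound = 2^12
= 4096

4096


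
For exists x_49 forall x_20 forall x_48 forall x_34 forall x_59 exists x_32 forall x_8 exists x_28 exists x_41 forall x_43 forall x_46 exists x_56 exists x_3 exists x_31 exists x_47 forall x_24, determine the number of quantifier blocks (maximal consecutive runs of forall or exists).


Alternations = 7.
Blocks = alternations + 1 = 8

8


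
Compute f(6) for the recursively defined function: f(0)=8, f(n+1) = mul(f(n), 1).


f(0) = 8
f(1) = mul(f(0), 1) = mul(8, 1) = 8
f(2) = mul(f(1), 1) = mul(8, 1) = 8
f(3) = mul(f(2), 1) = mul(8, 1) = 8
f(4) = mul(f(3), 1) = mul(8, 1) = 8
f(5) = mul(f(4), 1) = mul(8, 1) = 8
f(6) = mul(f(5), 1) = mul(8, 1) = 8


8


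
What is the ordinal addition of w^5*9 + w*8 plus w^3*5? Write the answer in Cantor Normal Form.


Ordinal addition (w^5*9 + w*8) + w^3*5:
alpha's leading term has exponent 5 > beta's exponent 3, so it survives.
alpha's tail term has exponent 1 < beta's exponent 3, so it is absorbed by beta.
In ordinal addition, any term followed by a strictly larger-exponent term is absorbed.
Result = w^5*9 + w^3*5

w^5*9 + w^3*5


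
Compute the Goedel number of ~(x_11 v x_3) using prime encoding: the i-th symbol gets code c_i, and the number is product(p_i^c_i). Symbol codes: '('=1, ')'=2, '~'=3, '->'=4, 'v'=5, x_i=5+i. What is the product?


Formula: ~(x_11 v x_3)
Symbol codes: [3, 1, 16, 5, 8, 2]
Primes: [2, 3, 5, 7, 11, 13]
p_1^3 = 2^3 = 8
p_2^1 = 3^1 = 3
p_3^16 = 5^16 = 152587890625
p_4^5 = 7^5 = 16807
p_5^8 = 11^8 = 214358881
p_6^2 = 13^2 = 169
Product = 2229716753508629150390625000

2229716753508629150390625000


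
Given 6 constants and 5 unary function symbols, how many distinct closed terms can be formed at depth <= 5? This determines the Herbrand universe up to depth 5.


Herbrand terms by depth:
Depth 0: 6 constants
Depth 1: 30 new terms (running total: 36)
Depth 2: 150 new terms (running total: 186)
Depth 3: 750 new terms (running total: 936)
Depth 4: 3750 new terms (running total: 4686)
Depth 5: 18750 new terms (running total: 23436)
Total distinct ground terms = 23436

23436


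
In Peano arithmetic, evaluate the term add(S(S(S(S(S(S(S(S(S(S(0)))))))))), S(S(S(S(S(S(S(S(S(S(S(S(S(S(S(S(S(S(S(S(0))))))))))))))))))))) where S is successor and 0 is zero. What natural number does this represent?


add(S^10(0), S^20(0)):
S^10(0) = 10
S^20(0) = 20
10 + 20 = 30

30


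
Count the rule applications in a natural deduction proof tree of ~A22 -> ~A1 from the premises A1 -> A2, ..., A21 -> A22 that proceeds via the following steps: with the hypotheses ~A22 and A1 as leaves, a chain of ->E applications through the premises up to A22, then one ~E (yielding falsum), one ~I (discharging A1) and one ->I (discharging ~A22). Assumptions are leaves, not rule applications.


From hypothesis A1, 21 ->E steps along the 21 premises yield A22.
~E with hypothesis ~A22 gives falsum (1 node); ~I discharging A1 gives ~A1 (1 node); ->I discharging ~A22 gives the goal (1 node).
Total = 21 + 3 = 24 inference nodes.

24


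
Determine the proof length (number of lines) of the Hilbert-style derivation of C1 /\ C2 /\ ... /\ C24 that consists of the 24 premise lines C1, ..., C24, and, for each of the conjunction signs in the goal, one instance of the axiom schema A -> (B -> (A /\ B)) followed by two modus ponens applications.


Conjoining 24 premises:
- 24 premise lines
- the goal has 23 conjunction signs; each costs 1 axiom instance + 2 MP = 3 lines: 3 * 23 = 69
Total = 24 + 69 = 93 lines.

93


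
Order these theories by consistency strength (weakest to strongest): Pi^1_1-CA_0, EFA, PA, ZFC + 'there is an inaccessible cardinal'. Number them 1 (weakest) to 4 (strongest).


Ordering by consistency strength:
1. EFA
2. PA
3. Pi^1_1-CA_0
4. ZFC + 'there is an inaccessible cardinal'


Pi^1_1-CA_0=3, EFA=1, PA=2, ZFC + 'there is an inaccessible cardinal'=4


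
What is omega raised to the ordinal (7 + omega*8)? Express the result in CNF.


omega^(7 + omega*8):
In ordinal addition a term is absorbed by a following term of strictly larger exponent: 0 < 1, so 7 + omega*8 = omega*8.
omega raised to a CNF ordinal is a single CNF term: Result = omega^(omega*8)

omega^(omega*8)
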